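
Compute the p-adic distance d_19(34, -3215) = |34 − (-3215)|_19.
d_19(34, -3215) = 1/361

Step 1 — x − y = 34 − (-3215) = 3249. Step 2 — v_19(3249) = 2 (factor: 3249 = (19^2 · 9); the sign does not affect v_p). Step 3 — |x − y|_19 = 19^{-2} = 1/361.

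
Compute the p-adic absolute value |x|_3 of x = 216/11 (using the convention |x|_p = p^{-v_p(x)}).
|216/11|_3 = 1/27

Step 1 — compute v_3(x) by factoring powers of 3 out of the numerator and denominator: v_3(216/11) = 3. Step 2 — apply |x|_p = p^{-v_p(x)} = 3^{-3} = 1/27.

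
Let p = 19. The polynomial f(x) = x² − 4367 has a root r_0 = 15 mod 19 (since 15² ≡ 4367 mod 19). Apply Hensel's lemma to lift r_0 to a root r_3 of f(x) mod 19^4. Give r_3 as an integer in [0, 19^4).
r_3 = 44532 (mod 130321)

Hensel's recurrence: r_{i+1} = r_i − f(r_i)·(f′(r_i))^{-1} mod 19^{i+2}, with f′(x) = 2x. Iterate:
  r_0 = 15 (mod 19)
  r_1 = 129 (mod 361)
  r_2 = 3378 (mod 6859)
  r_3 = 44532 (mod 130321)
Final: r_3 = 44532, and one checks f(r_3) ≡ 0 mod 19^4.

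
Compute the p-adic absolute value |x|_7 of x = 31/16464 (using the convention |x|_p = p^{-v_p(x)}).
|31/16464|_7 = 343

Step 1 — compute v_7(x) by factoring powers of 7 out of the numerator and denominator: v_7(31/16464) = -3. Step 2 — apply |x|_p = p^{-v_p(x)} = 7^{3} = 343.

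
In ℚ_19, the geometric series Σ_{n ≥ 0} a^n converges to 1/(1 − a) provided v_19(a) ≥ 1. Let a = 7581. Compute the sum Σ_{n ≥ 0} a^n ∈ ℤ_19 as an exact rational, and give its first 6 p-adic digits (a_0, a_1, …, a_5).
Σ a^n = 1/(1 − a) = -1/7580;  first 6 digits = (1, 0, 2, 1, 4, 4)

v_19(a) = 2 ≥ 1, so the series converges in ℤ_19 to 1/(1 − a) = 1/(1 − 7581) = -1/7580. Expand this rational in ℤ_19: compute digits iteratively via d_i = x_i mod 19, x_{i+1} = (x_i − d_i)/19. The first 6 digits are (1, 0, 2, 1, 4, 4).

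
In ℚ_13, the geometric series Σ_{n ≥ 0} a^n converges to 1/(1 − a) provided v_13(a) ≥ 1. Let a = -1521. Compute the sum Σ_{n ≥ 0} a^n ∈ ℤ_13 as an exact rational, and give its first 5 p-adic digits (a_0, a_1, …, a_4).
Σ a^n = 1/(1 − a) = 1/1522;  first 5 digits = (1, 0, 4, 12, 2)

v_13(a) = 2 ≥ 1, so the series converges in ℤ_13 to 1/(1 − a) = 1/(1 − (-1521)) = 1/1522. Expand this rational in ℤ_13: compute digits iteratively via d_i = x_i mod 13, x_{i+1} = (x_i − d_i)/13. The first 5 digits are (1, 0, 4, 12, 2).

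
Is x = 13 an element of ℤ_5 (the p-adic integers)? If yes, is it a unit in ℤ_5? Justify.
x ∈ ℤ_5^× (unit); v_5(x) = 0

ℤ_5 = {x ∈ ℚ_5 : v_5(x) ≥ 0} and ℤ_5^× = {x ∈ ℤ_5 : v_5(x) = 0}. Here v_5(13) = v_5(num) − v_5(den) = 0; compare against these criteria.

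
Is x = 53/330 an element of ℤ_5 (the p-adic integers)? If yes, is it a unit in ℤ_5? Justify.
x ∉ ℤ_5 (v_5(x) = -1 < 0)

ℤ_5 = {x ∈ ℚ_5 : v_5(x) ≥ 0} and ℤ_5^× = {x ∈ ℤ_5 : v_5(x) = 0}. Here v_5(53/330) = v_5(num) − v_5(den) = -1; compare against these criteria.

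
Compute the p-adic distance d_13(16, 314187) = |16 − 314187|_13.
d_13(16, 314187) = 1/28561

Step 1 — x − y = 16 − 314187 = -314171. Step 2 — v_13(-314171) = 4 (factor: -314171 = −(13^4 · 11); the sign does not affect v_p). Step 3 — |x − y|_13 = 13^{-4} = 1/28561.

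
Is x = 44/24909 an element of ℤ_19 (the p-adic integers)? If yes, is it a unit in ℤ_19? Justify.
x ∉ ℤ_19 (v_19(x) = -2 < 0)

ℤ_19 = {x ∈ ℚ_19 : v_19(x) ≥ 0} and ℤ_19^× = {x ∈ ℤ_19 : v_19(x) = 0}. Here v_19(44/24909) = v_19(num) − v_19(den) = -2; compare against these criteria.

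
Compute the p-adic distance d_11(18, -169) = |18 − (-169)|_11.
d_11(18, -169) = 1/11

Step 1 — x − y = 18 − (-169) = 187. Step 2 — v_11(187) = 1 (factor: 187 = (11^1 · 17); the sign does not affect v_p). Step 3 — |x − y|_11 = 11^{-1} = 1/11.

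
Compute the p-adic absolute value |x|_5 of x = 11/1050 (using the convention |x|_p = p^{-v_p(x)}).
|11/1050|_5 = 25

Step 1 — compute v_5(x) by factoring powers of 5 out of the numerator and denominator: v_5(11/1050) = -2. Step 2 — apply |x|_p = p^{-v_p(x)} = 5^{2} = 25.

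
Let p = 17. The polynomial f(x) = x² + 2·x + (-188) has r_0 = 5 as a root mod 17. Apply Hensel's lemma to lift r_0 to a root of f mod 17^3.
r_2 = 2691 (mod 4913)

Hensel: r_{i+1} = r_i − f(r_i)·(f′(r_i))^{-1} mod 17^{i+2}, f′(x) = 2x + 2. Iterate:
  r_0 = 5 (mod 17)
  r_1 = 90 (mod 289)
  r_2 = 2691 (mod 4913)
Final: r = 2691 satisfies f(r) ≡ 0 mod 17^3.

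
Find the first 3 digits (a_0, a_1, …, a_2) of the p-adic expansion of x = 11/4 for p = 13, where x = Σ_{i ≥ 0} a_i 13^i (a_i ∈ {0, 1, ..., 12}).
(a_0, …, a_2) = (6, 3, 3)

v_13(11/4) = 0 (numerator and denominator both coprime to 13), so x ∈ ℤ_13^×. Compute digits iteratively via a_i = x_i mod 13, x_{i+1} = (x_i − a_i)/13, with x_0 = x:
  x_0 = 11/4;  a_0 = 6;  x_1 = (x_0 − 6)/13 = -1/4
  x_1 = -1/4;  a_1 = 3;  x_2 = (x_1 − 3)/13 = -1/4
  x_2 = -1/4;  a_2 = 3;  x_3 = (x_2 − 3)/13 = -1/4
Digits: (6, 3, 3).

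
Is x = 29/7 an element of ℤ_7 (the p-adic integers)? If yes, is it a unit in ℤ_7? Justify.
x ∉ ℤ_7 (v_7(x) = -1 < 0)

ℤ_7 = {x ∈ ℚ_7 : v_7(x) ≥ 0} and ℤ_7^× = {x ∈ ℤ_7 : v_7(x) = 0}. Here v_7(29/7) = v_7(num) − v_7(den) = -1; compare against these criteria.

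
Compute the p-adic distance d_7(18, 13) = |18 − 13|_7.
d_7(18, 13) = 1

Step 1 — x − y = 18 − 13 = 5. Step 2 — v_7(5) = 0 (factor: 5 = (7^0 · 5); the sign does not affect v_p). Step 3 — |x − y|_7 = 7^{0} = 1.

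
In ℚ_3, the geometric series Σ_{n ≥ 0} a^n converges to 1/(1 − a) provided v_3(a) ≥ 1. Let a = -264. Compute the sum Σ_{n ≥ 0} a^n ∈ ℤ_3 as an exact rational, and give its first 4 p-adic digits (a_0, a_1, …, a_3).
Σ a^n = 1/(1 − a) = 1/265;  first 4 digits = (1, 2, 1, 2)

v_3(a) = 1 ≥ 1, so the series converges in ℤ_3 to 1/(1 − a) = 1/(1 − (-264)) = 1/265. Expand this rational in ℤ_3: compute digits iteratively via d_i = x_i mod 3, x_{i+1} = (x_i − d_i)/3. The first 4 digits are (1, 2, 1, 2).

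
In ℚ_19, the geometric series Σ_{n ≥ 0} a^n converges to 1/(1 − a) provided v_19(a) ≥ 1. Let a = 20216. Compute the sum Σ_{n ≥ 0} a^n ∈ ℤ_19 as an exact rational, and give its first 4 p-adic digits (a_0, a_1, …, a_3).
Σ a^n = 1/(1 − a) = -1/20215;  first 4 digits = (1, 0, 18, 2)

v_19(a) = 2 ≥ 1, so the series converges in ℤ_19 to 1/(1 − a) = 1/(1 − 20216) = -1/20215. Expand this rational in ℤ_19: compute digits iteratively via d_i = x_i mod 19, x_{i+1} = (x_i − d_i)/19. The first 4 digits are (1, 0, 18, 2).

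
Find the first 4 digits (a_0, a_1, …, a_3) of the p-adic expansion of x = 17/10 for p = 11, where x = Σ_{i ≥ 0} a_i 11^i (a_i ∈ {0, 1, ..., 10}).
(a_0, …, a_3) = (5, 3, 3, 3)

v_11(17/10) = 0 (numerator and denominator both coprime to 11), so x ∈ ℤ_11^×. Compute digits iteratively via a_i = x_i mod 11, x_{i+1} = (x_i − a_i)/11, with x_0 = x:
  x_0 = 17/10;  a_0 = 5;  x_1 = (x_0 − 5)/11 = -3/10
  x_1 = -3/10;  a_1 = 3;  x_2 = (x_1 − 3)/11 = -3/10
  x_2 = -3/10;  a_2 = 3;  x_3 = (x_2 − 3)/11 = -3/10
  x_3 = -3/10;  a_3 = 3;  x_4 = (x_3 − 3)/11 = -3/10
Digits: (5, 3, 3, 3).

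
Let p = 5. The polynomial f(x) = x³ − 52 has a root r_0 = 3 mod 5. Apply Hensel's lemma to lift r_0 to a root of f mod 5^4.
r_3 = 328 (mod 625)

Hensel: r_{i+1} = r_i − f(r_i)/f′(r_i) mod 5^{i+2}, where f′(x) = 3x². Iterate:
  r_0 = 3 (mod 5)
  r_1 = 3 (mod 25)
  r_2 = 78 (mod 125)
  r_3 = 328 (mod 625)
Final: r = 328 with f(r) ≡ 0 mod 5^4.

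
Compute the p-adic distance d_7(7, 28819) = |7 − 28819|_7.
d_7(7, 28819) = 1/2401

Step 1 — x − y = 7 − 28819 = -28812. Step 2 — v_7(-28812) = 4 (factor: -28812 = −(7^4 · 12); the sign does not affect v_p). Step 3 — |x − y|_7 = 7^{-4} = 1/2401.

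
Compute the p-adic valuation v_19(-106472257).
v_19(-106472257) = 5

v_19(n) is the largest exponent k such that 19^k divides n. Factor out: -106472257 = -19^5 · 43. (Sign doesn't affect v_p.) So v_19(-106472257) = 5.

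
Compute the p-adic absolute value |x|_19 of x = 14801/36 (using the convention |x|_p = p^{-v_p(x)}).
|14801/36|_19 = 1/361

Step 1 — compute v_19(x) by factoring powers of 19 out of the numerator and denominator: v_19(14801/36) = 2. Step 2 — apply |x|_p = p^{-v_p(x)} = 19^{-2} = 1/361.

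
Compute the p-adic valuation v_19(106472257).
v_19(106472257) = 5

v_19(n) is the largest exponent k such that 19^k divides n. Factor out: 106472257 = 19^5 · 43. (Sign doesn't affect v_p.) So v_19(106472257) = 5.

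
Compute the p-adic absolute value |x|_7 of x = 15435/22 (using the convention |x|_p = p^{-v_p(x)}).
|15435/22|_7 = 1/343

Step 1 — compute v_7(x) by factoring powers of 7 out of the numerator and denominator: v_7(15435/22) = 3. Step 2 — apply |x|_p = p^{-v_p(x)} = 7^{-3} = 1/343.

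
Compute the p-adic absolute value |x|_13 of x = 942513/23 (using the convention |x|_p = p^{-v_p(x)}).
|942513/23|_13 = 1/28561

Step 1 — compute v_13(x) by factoring powers of 13 out of the numerator and denominator: v_13(942513/23) = 4. Step 2 — apply |x|_p = p^{-v_p(x)} = 13^{-4} = 1/28561.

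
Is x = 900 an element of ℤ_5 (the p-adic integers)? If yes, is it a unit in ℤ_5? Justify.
x ∈ ℤ_5 but not a unit; v_5(x) = 2 > 0

ℤ_5 = {x ∈ ℚ_5 : v_5(x) ≥ 0} and ℤ_5^× = {x ∈ ℤ_5 : v_5(x) = 0}. Here v_5(900) = v_5(num) − v_5(den) = 2; compare against these criteria.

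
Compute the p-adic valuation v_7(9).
v_7(9) = 0

v_7(n) is the largest exponent k such that 7^k divides n. Factor out: 9 = 7^0 · 9. (Sign doesn't affect v_p.) So v_7(9) = 0.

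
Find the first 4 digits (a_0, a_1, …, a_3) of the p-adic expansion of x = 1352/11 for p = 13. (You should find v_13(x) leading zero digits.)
(a_0, …, a_3) = (0, 0, 9, 10)

v_13(1352/11) = 2, so a_0 = ... = a_1 = 0. Factor out: x = 13^2 · u with u = 8/11 a unit in ℤ_13. Expand u iteratively via a_{v+i} = u_i mod 13, u_{i+1} = (u_i − a_{v+i})/13:
  u_0 = 8/11;  a_2 = 9;  u_1 = (u_0 − 9)/13 = -7/11
  u_1 = -7/11;  a_3 = 10;  u_2 = (u_1 − 10)/13 = -9/11
Digits: (0, 0, 9, 10).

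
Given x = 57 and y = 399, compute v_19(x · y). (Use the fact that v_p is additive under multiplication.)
v_19(22743) = 2

v_p(x) = 1 (factor: 57 = 19^1 · 3); v_p(y) = 1 (factor: 399 = 19^1 · 21). Additivity: v_p(xy) = v_p(x) + v_p(y) = 1 + 1 = 2. (Direct check: xy = 22743 = 19^2 · (63).)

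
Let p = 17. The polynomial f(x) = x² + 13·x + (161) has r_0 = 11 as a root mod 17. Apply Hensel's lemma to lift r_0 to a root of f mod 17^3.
r_2 = 453 (mod 4913)

Hensel: r_{i+1} = r_i − f(r_i)·(f′(r_i))^{-1} mod 17^{i+2}, f′(x) = 2x + 13. Iterate:
  r_0 = 11 (mod 17)
  r_1 = 164 (mod 289)
  r_2 = 453 (mod 4913)
Final: r = 453 satisfies f(r) ≡ 0 mod 17^3.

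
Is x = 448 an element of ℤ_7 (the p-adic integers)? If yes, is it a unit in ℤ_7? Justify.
x ∈ ℤ_7 but not a unit; v_7(x) = 1 > 0

ℤ_7 = {x ∈ ℚ_7 : v_7(x) ≥ 0} and ℤ_7^× = {x ∈ ℤ_7 : v_7(x) = 0}. Here v_7(448) = v_7(num) − v_7(den) = 1; compare against these criteria.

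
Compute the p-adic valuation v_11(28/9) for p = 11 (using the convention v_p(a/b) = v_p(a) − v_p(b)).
v_11(28/9) = 0

Factor powers of 11 from the numerator and denominator of the reduced fraction: 28 = 11^0 · 28 and 9 = 11^0 · 9. Apply v_p(a/b) = v_p(a) − v_p(b): v_11(28/9) = 0 − 0 = 0.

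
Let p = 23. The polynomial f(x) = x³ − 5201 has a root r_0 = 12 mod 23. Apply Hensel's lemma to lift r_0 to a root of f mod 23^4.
r_3 = 152410 (mod 279841)

Hensel: r_{i+1} = r_i − f(r_i)/f′(r_i) mod 23^{i+2}, where f′(x) = 3x². Iterate:
  r_0 = 12 (mod 23)
  r_1 = 58 (mod 529)
  r_2 = 6406 (mod 12167)
  r_3 = 152410 (mod 279841)
Final: r = 152410 with f(r) ≡ 0 mod 23^4.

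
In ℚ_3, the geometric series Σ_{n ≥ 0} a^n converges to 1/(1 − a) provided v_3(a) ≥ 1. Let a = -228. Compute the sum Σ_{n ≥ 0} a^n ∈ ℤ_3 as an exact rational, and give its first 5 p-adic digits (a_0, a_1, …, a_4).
Σ a^n = 1/(1 − a) = 1/229;  first 5 digits = (1, 2, 2, 1, 0)

v_3(a) = 1 ≥ 1, so the series converges in ℤ_3 to 1/(1 − a) = 1/(1 − (-228)) = 1/229. Expand this rational in ℤ_3: compute digits iteratively via d_i = x_i mod 3, x_{i+1} = (x_i − d_i)/3. The first 5 digits are (1, 2, 2, 1, 0).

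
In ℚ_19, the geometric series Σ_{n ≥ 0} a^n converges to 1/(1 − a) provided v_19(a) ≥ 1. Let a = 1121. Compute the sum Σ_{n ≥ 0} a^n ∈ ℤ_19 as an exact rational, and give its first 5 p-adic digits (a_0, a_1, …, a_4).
Σ a^n = 1/(1 − a) = -1/1120;  first 5 digits = (1, 2, 7, 1, 5)

v_19(a) = 1 ≥ 1, so the series converges in ℤ_19 to 1/(1 − a) = 1/(1 − 1121) = -1/1120. Expand this rational in ℤ_19: compute digits iteratively via d_i = x_i mod 19, x_{i+1} = (x_i − d_i)/19. The first 5 digits are (1, 2, 7, 1, 5).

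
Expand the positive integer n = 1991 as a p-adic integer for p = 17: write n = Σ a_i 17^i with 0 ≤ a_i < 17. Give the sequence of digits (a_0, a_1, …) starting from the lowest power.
(a_0, a_1, …) = (2, 15, 6)

Repeated division by 17 gives the digits low-to-high: 1991 = 2 + 15·17^1 + 6·17^2. Digit sequence: (2, 15, 6).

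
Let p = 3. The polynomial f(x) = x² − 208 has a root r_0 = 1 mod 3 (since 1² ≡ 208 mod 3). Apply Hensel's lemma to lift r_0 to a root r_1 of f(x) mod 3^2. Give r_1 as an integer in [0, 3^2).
r_1 = 1 (mod 9)

Hensel's recurrence: r_{i+1} = r_i − f(r_i)·(f′(r_i))^{-1} mod 3^{i+2}, with f′(x) = 2x. Iterate:
  r_0 = 1 (mod 3)
  r_1 = 1 (mod 9)
Final: r_1 = 1, and one checks f(r_1) ≡ 0 mod 3^2.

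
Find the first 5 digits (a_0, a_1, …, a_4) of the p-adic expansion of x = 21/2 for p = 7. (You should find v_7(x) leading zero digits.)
(a_0, …, a_4) = (0, 5, 3, 3, 3)

v_7(21/2) = 1, so a_0 = ... = a_0 = 0. Factor out: x = 7^1 · u with u = 3/2 a unit in ℤ_7. Expand u iteratively via a_{v+i} = u_i mod 7, u_{i+1} = (u_i − a_{v+i})/7:
  u_0 = 3/2;  a_1 = 5;  u_1 = (u_0 − 5)/7 = -1/2
  u_1 = -1/2;  a_2 = 3;  u_2 = (u_1 − 3)/7 = -1/2
  u_2 = -1/2;  a_3 = 3;  u_3 = (u_2 − 3)/7 = -1/2
  u_3 = -1/2;  a_4 = 3;  u_4 = (u_3 − 3)/7 = -1/2
Digits: (0, 5, 3, 3, 3).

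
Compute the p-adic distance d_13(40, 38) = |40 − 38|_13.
d_13(40, 38) = 1

Step 1 — x − y = 40 − 38 = 2. Step 2 — v_13(2) = 0 (factor: 2 = (13^0 · 2); the sign does not affect v_p). Step 3 — |x − y|_13 = 13^{0} = 1.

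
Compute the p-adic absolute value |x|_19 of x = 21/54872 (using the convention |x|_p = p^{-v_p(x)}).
|21/54872|_19 = 6859

Step 1 — compute v_19(x) by factoring powers of 19 out of the numerator and denominator: v_19(21/54872) = -3. Step 2 — apply |x|_p = p^{-v_p(x)} = 19^{3} = 6859.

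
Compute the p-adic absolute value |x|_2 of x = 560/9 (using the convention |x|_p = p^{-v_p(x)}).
|560/9|_2 = 1/16

Step 1 — compute v_2(x) by factoring powers of 2 out of the numerator and denominator: v_2(560/9) = 4. Step 2 — apply |x|_p = p^{-v_p(x)} = 2^{-4} = 1/16.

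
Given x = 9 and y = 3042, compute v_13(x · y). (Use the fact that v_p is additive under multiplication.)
v_13(27378) = 2

v_p(x) = 0 (factor: 9 = 13^0 · 9); v_p(y) = 2 (factor: 3042 = 13^2 · 18). Additivity: v_p(xy) = v_p(x) + v_p(y) = 0 + 2 = 2. (Direct check: xy = 27378 = 13^2 · (162).)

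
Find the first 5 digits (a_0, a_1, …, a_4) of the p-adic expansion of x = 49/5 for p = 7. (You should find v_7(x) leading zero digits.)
(a_0, …, a_4) = (0, 0, 3, 1, 4)

v_7(49/5) = 2, so a_0 = ... = a_1 = 0. Factor out: x = 7^2 · u with u = 1/5 a unit in ℤ_7. Expand u iteratively via a_{v+i} = u_i mod 7, u_{i+1} = (u_i − a_{v+i})/7:
  u_0 = 1/5;  a_2 = 3;  u_1 = (u_0 − 3)/7 = -2/5
  u_1 = -2/5;  a_3 = 1;  u_2 = (u_1 − 1)/7 = -1/5
  u_2 = -1/5;  a_4 = 4;  u_3 = (u_2 − 4)/7 = -3/5
Digits: (0, 0, 3, 1, 4).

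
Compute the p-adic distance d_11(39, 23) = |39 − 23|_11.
d_11(39, 23) = 1

Step 1 — x − y = 39 − 23 = 16. Step 2 — v_11(16) = 0 (factor: 16 = (11^0 · 16); the sign does not affect v_p). Step 3 — |x − y|_11 = 11^{0} = 1.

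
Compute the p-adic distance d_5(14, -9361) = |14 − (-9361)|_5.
d_5(14, -9361) = 1/3125

Step 1 — x − y = 14 − (-9361) = 9375. Step 2 — v_5(9375) = 5 (factor: 9375 = (5^5 · 3); the sign does not affect v_p). Step 3 — |x − y|_5 = 5^{-5} = 1/3125.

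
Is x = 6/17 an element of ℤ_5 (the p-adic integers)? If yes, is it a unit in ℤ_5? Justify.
x ∈ ℤ_5^× (unit); v_5(x) = 0

ℤ_5 = {x ∈ ℚ_5 : v_5(x) ≥ 0} and ℤ_5^× = {x ∈ ℤ_5 : v_5(x) = 0}. Here v_5(6/17) = v_5(num) − v_5(den) = 0; compare against these criteria.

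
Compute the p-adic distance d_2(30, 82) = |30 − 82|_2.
d_2(30, 82) = 1/4

Step 1 — x − y = 30 − 82 = -52. Step 2 — v_2(-52) = 2 (factor: -52 = −(2^2 · 13); the sign does not affect v_p). Step 3 — |x − y|_2 = 2^{-2} = 1/4.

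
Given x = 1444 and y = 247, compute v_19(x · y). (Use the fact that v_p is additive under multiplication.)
v_19(356668) = 3

v_p(x) = 2 (factor: 1444 = 19^2 · 4); v_p(y) = 1 (factor: 247 = 19^1 · 13). Additivity: v_p(xy) = v_p(x) + v_p(y) = 2 + 1 = 3. (Direct check: xy = 356668 = 19^3 · (52).)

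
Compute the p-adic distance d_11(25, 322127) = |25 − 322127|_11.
d_11(25, 322127) = 1/161051

Step 1 — x − y = 25 − 322127 = -322102. Step 2 — v_11(-322102) = 5 (factor: -322102 = −(11^5 · 2); the sign does not affect v_p). Step 3 — |x − y|_11 = 11^{-5} = 1/161051.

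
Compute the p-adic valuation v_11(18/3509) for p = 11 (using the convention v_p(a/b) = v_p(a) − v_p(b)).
v_11(18/3509) = -2

Factor powers of 11 from the numerator and denominator of the reduced fraction: 18 = 11^0 · 18 and 3509 = 11^2 · 29. Apply v_p(a/b) = v_p(a) − v_p(b): v_11(18/3509) = 0 − 2 = -2.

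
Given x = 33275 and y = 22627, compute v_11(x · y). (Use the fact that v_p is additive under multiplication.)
v_11(752913425) = 6

v_p(x) = 3 (factor: 33275 = 11^3 · 25); v_p(y) = 3 (factor: 22627 = 11^3 · 17). Additivity: v_p(xy) = v_p(x) + v_p(y) = 3 + 3 = 6. (Direct check: xy = 752913425 = 11^6 · (425).)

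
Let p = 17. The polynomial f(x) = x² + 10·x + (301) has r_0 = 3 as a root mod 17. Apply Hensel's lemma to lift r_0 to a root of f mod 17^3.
r_2 = 3811 (mod 4913)

Hensel: r_{i+1} = r_i − f(r_i)·(f′(r_i))^{-1} mod 17^{i+2}, f′(x) = 2x + 10. Iterate:
  r_0 = 3 (mod 17)
  r_1 = 54 (mod 289)
  r_2 = 3811 (mod 4913)
Final: r = 3811 satisfies f(r) ≡ 0 mod 17^3.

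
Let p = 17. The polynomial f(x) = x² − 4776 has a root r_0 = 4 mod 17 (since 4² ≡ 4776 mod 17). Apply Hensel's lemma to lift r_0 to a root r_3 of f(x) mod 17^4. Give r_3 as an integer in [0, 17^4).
r_3 = 6090 (mod 83521)

Hensel's recurrence: r_{i+1} = r_i − f(r_i)·(f′(r_i))^{-1} mod 17^{i+2}, with f′(x) = 2x. Iterate:
  r_0 = 4 (mod 17)
  r_1 = 21 (mod 289)
  r_2 = 1177 (mod 4913)
  r_3 = 6090 (mod 83521)
Final: r_3 = 6090, and one checks f(r_3) ≡ 0 mod 17^4.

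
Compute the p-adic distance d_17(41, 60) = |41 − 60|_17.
d_17(41, 60) = 1

Step 1 — x − y = 41 − 60 = -19. Step 2 — v_17(-19) = 0 (factor: -19 = −(17^0 · 19); the sign does not affect v_p). Step 3 — |x − y|_17 = 17^{0} = 1.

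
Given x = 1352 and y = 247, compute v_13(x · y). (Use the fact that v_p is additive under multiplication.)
v_13(333944) = 3

v_p(x) = 2 (factor: 1352 = 13^2 · 8); v_p(y) = 1 (factor: 247 = 13^1 · 19). Additivity: v_p(xy) = v_p(x) + v_p(y) = 2 + 1 = 3. (Direct check: xy = 333944 = 13^3 · (152).)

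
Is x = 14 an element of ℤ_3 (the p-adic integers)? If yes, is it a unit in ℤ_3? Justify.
x ∈ ℤ_3^× (unit); v_3(x) = 0

ℤ_3 = {x ∈ ℚ_3 : v_3(x) ≥ 0} and ℤ_3^× = {x ∈ ℤ_3 : v_3(x) = 0}. Here v_3(14) = v_3(num) − v_3(den) = 0; compare against these criteria.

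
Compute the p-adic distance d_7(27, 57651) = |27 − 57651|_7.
d_7(27, 57651) = 1/2401

Step 1 — x − y = 27 − 57651 = -57624. Step 2 — v_7(-57624) = 4 (factor: -57624 = −(7^4 · 24); the sign does not affect v_p). Step 3 — |x − y|_7 = 7^{-4} = 1/2401.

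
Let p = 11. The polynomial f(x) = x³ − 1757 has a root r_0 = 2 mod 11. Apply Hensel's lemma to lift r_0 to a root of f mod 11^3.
r_2 = 299 (mod 1331)

Hensel: r_{i+1} = r_i − f(r_i)/f′(r_i) mod 11^{i+2}, where f′(x) = 3x². Iterate:
  r_0 = 2 (mod 11)
  r_1 = 57 (mod 121)
  r_2 = 299 (mod 1331)
Final: r = 299 with f(r) ≡ 0 mod 11^3.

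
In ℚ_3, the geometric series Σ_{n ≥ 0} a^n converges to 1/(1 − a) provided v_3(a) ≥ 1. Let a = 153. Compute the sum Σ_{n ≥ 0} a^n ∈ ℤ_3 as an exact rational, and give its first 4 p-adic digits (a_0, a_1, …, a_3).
Σ a^n = 1/(1 − a) = -1/152;  first 4 digits = (1, 0, 2, 2)

v_3(a) = 2 ≥ 1, so the series converges in ℤ_3 to 1/(1 − a) = 1/(1 − 153) = -1/152. Expand this rational in ℤ_3: compute digits iteratively via d_i = x_i mod 3, x_{i+1} = (x_i − d_i)/3. The first 4 digits are (1, 0, 2, 2).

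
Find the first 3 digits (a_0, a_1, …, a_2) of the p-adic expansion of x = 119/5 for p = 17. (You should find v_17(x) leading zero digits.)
(a_0, …, a_2) = (0, 15, 6)

v_17(119/5) = 1, so a_0 = ... = a_0 = 0. Factor out: x = 17^1 · u with u = 7/5 a unit in ℤ_17. Expand u iteratively via a_{v+i} = u_i mod 17, u_{i+1} = (u_i − a_{v+i})/17:
  u_0 = 7/5;  a_1 = 15;  u_1 = (u_0 − 15)/17 = -4/5
  u_1 = -4/5;  a_2 = 6;  u_2 = (u_1 − 6)/17 = -2/5
Digits: (0, 15, 6).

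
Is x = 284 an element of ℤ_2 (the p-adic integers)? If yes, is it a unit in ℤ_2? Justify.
x ∈ ℤ_2 but not a unit; v_2(x) = 2 > 0

ℤ_2 = {x ∈ ℚ_2 : v_2(x) ≥ 0} and ℤ_2^× = {x ∈ ℤ_2 : v_2(x) = 0}. Here v_2(284) = v_2(num) − v_2(den) = 2; compare against these criteria.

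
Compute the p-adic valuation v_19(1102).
v_19(1102) = 1

v_19(n) is the largest exponent k such that 19^k divides n. Factor out: 1102 = 19^1 · 58. (Sign doesn't affect v_p.) So v_19(1102) = 1.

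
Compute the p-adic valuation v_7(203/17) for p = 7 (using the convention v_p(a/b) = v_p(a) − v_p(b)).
v_7(203/17) = 1

Factor powers of 7 from the numerator and denominator of the reduced fraction: 203 = 7^1 · 29 and 17 = 7^0 · 17. Apply v_p(a/b) = v_p(a) − v_p(b): v_7(203/17) = 1 − 0 = 1.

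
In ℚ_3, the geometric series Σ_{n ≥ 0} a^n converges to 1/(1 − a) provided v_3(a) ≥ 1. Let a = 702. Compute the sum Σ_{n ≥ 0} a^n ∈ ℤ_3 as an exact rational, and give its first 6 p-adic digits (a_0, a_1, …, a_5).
Σ a^n = 1/(1 − a) = -1/701;  first 6 digits = (1, 0, 0, 2, 2, 2)

v_3(a) = 3 ≥ 1, so the series converges in ℤ_3 to 1/(1 − a) = 1/(1 − 702) = -1/701. Expand this rational in ℤ_3: compute digits iteratively via d_i = x_i mod 3, x_{i+1} = (x_i − d_i)/3. The first 6 digits are (1, 0, 0, 2, 2, 2).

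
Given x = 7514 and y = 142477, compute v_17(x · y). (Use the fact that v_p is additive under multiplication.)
v_17(1070572178) = 5

v_p(x) = 2 (factor: 7514 = 17^2 · 26); v_p(y) = 3 (factor: 142477 = 17^3 · 29). Additivity: v_p(xy) = v_p(x) + v_p(y) = 2 + 3 = 5. (Direct check: xy = 1070572178 = 17^5 · (754).)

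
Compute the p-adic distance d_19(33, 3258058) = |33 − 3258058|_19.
d_19(33, 3258058) = 1/130321

Step 1 — x − y = 33 − 3258058 = -3258025. Step 2 — v_19(-3258025) = 4 (factor: -3258025 = −(19^4 · 25); the sign does not affect v_p). Step 3 — |x − y|_19 = 19^{-4} = 1/130321.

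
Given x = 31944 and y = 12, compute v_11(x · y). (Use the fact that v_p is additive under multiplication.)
v_11(383328) = 3

v_p(x) = 3 (factor: 31944 = 11^3 · 24); v_p(y) = 0 (factor: 12 = 11^0 · 12). Additivity: v_p(xy) = v_p(x) + v_p(y) = 3 + 0 = 3. (Direct check: xy = 383328 = 11^3 · (288).)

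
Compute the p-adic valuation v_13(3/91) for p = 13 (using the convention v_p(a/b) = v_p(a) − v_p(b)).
v_13(3/91) = -1

Factor powers of 13 from the numerator and denominator of the reduced fraction: 3 = 13^0 · 3 and 91 = 13^1 · 7. Apply v_p(a/b) = v_p(a) − v_p(b): v_13(3/91) = 0 − 1 = -1.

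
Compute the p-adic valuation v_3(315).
v_3(315) = 2

v_3(n) is the largest exponent k such that 3^k divides n. Factor out: 315 = 3^2 · 35. (Sign doesn't affect v_p.) So v_3(315) = 2.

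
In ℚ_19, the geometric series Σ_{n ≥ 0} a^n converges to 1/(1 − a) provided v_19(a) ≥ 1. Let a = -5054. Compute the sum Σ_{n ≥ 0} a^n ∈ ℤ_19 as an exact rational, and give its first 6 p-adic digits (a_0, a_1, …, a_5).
Σ a^n = 1/(1 − a) = 1/5055;  first 6 digits = (1, 0, 5, 18, 5, 10)

v_19(a) = 2 ≥ 1, so the series converges in ℤ_19 to 1/(1 − a) = 1/(1 − (-5054)) = 1/5055. Expand this rational in ℤ_19: compute digits iteratively via d_i = x_i mod 19, x_{i+1} = (x_i − d_i)/19. The first 6 digits are (1, 0, 5, 18, 5, 10).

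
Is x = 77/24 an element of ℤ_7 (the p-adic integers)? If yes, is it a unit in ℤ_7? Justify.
x ∈ ℤ_7 but not a unit; v_7(x) = 1 > 0

ℤ_7 = {x ∈ ℚ_7 : v_7(x) ≥ 0} and ℤ_7^× = {x ∈ ℤ_7 : v_7(x) = 0}. Here v_7(77/24) = v_7(num) − v_7(den) = 1; compare against these criteria.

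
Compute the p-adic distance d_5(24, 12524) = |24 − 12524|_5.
d_5(24, 12524) = 1/3125

Step 1 — x − y = 24 − 12524 = -12500. Step 2 — v_5(-12500) = 5 (factor: -12500 = −(5^5 · 4); the sign does not affect v_p). Step 3 — |x − y|_5 = 5^{-5} = 1/3125.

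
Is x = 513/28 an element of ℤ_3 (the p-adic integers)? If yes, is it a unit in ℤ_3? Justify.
x ∈ ℤ_3 but not a unit; v_3(x) = 3 > 0

ℤ_3 = {x ∈ ℚ_3 : v_3(x) ≥ 0} and ℤ_3^× = {x ∈ ℤ_3 : v_3(x) = 0}. Here v_3(513/28) = v_3(num) − v_3(den) = 3; compare against these criteria.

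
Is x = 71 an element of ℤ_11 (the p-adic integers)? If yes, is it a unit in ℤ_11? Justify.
x ∈ ℤ_11^× (unit); v_11(x) = 0

ℤ_11 = {x ∈ ℚ_11 : v_11(x) ≥ 0} and ℤ_11^× = {x ∈ ℤ_11 : v_11(x) = 0}. Here v_11(71) = v_11(num) − v_11(den) = 0; compare against these criteria.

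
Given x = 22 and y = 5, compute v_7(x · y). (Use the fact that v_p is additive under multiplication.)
v_7(110) = 0

v_p(x) = 0 (factor: 22 = 7^0 · 22); v_p(y) = 0 (factor: 5 = 7^0 · 5). Additivity: v_p(xy) = v_p(x) + v_p(y) = 0 + 0 = 0. (Direct check: xy = 110 = 7^0 · (110).)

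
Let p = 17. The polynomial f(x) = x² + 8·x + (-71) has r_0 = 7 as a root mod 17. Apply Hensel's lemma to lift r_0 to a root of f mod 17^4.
r_3 = 57280 (mod 83521)

Hensel: r_{i+1} = r_i − f(r_i)·(f′(r_i))^{-1} mod 17^{i+2}, f′(x) = 2x + 8. Iterate:
  r_0 = 7 (mod 17)
  r_1 = 58 (mod 289)
  r_2 = 3237 (mod 4913)
  r_3 = 57280 (mod 83521)
Final: r = 57280 satisfies f(r) ≡ 0 mod 17^4.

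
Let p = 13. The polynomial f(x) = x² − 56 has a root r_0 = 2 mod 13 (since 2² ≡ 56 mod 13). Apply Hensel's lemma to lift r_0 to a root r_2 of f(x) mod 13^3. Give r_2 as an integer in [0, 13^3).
r_2 = 522 (mod 2197)

Hensel's recurrence: r_{i+1} = r_i − f(r_i)·(f′(r_i))^{-1} mod 13^{i+2}, with f′(x) = 2x. Iterate:
  r_0 = 2 (mod 13)
  r_1 = 15 (mod 169)
  r_2 = 522 (mod 2197)
Final: r_2 = 522, and one checks f(r_2) ≡ 0 mod 13^3.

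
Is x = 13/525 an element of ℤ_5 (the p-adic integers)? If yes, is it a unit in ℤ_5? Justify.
x ∉ ℤ_5 (v_5(x) = -2 < 0)

ℤ_5 = {x ∈ ℚ_5 : v_5(x) ≥ 0} and ℤ_5^× = {x ∈ ℤ_5 : v_5(x) = 0}. Here v_5(13/525) = v_5(num) − v_5(den) = -2; compare against these criteria.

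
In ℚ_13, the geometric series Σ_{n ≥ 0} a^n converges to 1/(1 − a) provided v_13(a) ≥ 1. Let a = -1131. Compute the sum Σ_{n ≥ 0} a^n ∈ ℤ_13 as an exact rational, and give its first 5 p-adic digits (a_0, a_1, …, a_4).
Σ a^n = 1/(1 − a) = 1/1132;  first 5 digits = (1, 4, 9, 8, 8)

v_13(a) = 1 ≥ 1, so the series converges in ℤ_13 to 1/(1 − a) = 1/(1 − (-1131)) = 1/1132. Expand this rational in ℤ_13: compute digits iteratively via d_i = x_i mod 13, x_{i+1} = (x_i − d_i)/13. The first 5 digits are (1, 4, 9, 8, 8).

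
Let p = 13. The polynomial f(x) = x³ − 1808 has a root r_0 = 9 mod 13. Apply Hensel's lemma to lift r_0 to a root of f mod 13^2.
r_1 = 35 (mod 169)

Hensel: r_{i+1} = r_i − f(r_i)/f′(r_i) mod 13^{i+2}, where f′(x) = 3x². Iterate:
  r_0 = 9 (mod 13)
  r_1 = 35 (mod 169)
Final: r = 35 with f(r) ≡ 0 mod 13^2.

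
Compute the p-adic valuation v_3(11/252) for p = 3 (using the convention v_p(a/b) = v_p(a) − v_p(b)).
v_3(11/252) = -2

Factor powers of 3 from the numerator and denominator of the reduced fraction: 11 = 3^0 · 11 and 252 = 3^2 · 28. Apply v_p(a/b) = v_p(a) − v_p(b): v_3(11/252) = 0 − 2 = -2.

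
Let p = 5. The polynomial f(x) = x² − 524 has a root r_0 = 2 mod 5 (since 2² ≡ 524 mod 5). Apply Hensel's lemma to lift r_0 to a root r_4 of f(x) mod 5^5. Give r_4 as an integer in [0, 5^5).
r_4 = 1782 (mod 3125)

Hensel's recurrence: r_{i+1} = r_i − f(r_i)·(f′(r_i))^{-1} mod 5^{i+2}, with f′(x) = 2x. Iterate:
  r_0 = 2 (mod 5)
  r_1 = 7 (mod 25)
  r_2 = 32 (mod 125)
  r_3 = 532 (mod 625)
  r_4 = 1782 (mod 3125)
Final: r_4 = 1782, and one checks f(r_4) ≡ 0 mod 5^5.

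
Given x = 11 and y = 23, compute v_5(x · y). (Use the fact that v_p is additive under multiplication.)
v_5(253) = 0

v_p(x) = 0 (factor: 11 = 5^0 · 11); v_p(y) = 0 (factor: 23 = 5^0 · 23). Additivity: v_p(xy) = v_p(x) + v_p(y) = 0 + 0 = 0. (Direct check: xy = 253 = 5^0 · (253).)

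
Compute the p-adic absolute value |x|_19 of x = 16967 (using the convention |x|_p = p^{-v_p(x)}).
|16967|_19 = 1/361

Step 1 — compute v_19(x) by factoring powers of 19 out of the numerator and denominator: v_19(16967) = 2. Step 2 — apply |x|_p = p^{-v_p(x)} = 19^{-2} = 1/361.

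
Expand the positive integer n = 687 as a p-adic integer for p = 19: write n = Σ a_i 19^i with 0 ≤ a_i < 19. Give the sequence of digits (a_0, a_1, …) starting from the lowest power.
(a_0, a_1, …) = (3, 17, 1)

Repeated division by 19 gives the digits low-to-high: 687 = 3 + 17·19^1 + 1·19^2. Digit sequence: (3, 17, 1).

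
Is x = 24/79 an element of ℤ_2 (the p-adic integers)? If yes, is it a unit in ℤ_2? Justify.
x ∈ ℤ_2 but not a unit; v_2(x) = 3 > 0

ℤ_2 = {x ∈ ℚ_2 : v_2(x) ≥ 0} and ℤ_2^× = {x ∈ ℤ_2 : v_2(x) = 0}. Here v_2(24/79) = v_2(num) − v_2(den) = 3; compare against these criteria.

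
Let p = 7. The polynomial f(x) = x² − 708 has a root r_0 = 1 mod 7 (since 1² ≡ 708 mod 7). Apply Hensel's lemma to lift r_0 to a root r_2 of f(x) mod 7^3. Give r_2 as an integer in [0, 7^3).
r_2 = 85 (mod 343)

Hensel's recurrence: r_{i+1} = r_i − f(r_i)·(f′(r_i))^{-1} mod 7^{i+2}, with f′(x) = 2x. Iterate:
  r_0 = 1 (mod 7)
  r_1 = 36 (mod 49)
  r_2 = 85 (mod 343)
Final: r_2 = 85, and one checks f(r_2) ≡ 0 mod 7^3.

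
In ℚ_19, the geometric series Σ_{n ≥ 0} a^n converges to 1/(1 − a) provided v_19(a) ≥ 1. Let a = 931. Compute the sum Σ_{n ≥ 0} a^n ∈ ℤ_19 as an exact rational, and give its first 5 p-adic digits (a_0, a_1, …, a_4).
Σ a^n = 1/(1 − a) = -1/930;  first 5 digits = (1, 11, 9, 13, 15)

v_19(a) = 1 ≥ 1, so the series converges in ℤ_19 to 1/(1 − a) = 1/(1 − 931) = -1/930. Expand this rational in ℤ_19: compute digits iteratively via d_i = x_i mod 19, x_{i+1} = (x_i − d_i)/19. The first 5 digits are (1, 11, 9, 13, 15).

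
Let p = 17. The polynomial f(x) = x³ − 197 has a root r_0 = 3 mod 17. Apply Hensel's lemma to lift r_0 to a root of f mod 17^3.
r_2 = 4644 (mod 4913)

Hensel: r_{i+1} = r_i − f(r_i)/f′(r_i) mod 17^{i+2}, where f′(x) = 3x². Iterate:
  r_0 = 3 (mod 17)
  r_1 = 20 (mod 289)
  r_2 = 4644 (mod 4913)
Final: r = 4644 with f(r) ≡ 0 mod 17^3.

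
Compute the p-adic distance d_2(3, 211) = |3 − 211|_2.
d_2(3, 211) = 1/16

Step 1 — x − y = 3 − 211 = -208. Step 2 — v_2(-208) = 4 (factor: -208 = −(2^4 · 13); the sign does not affect v_p). Step 3 — |x − y|_2 = 2^{-4} = 1/16.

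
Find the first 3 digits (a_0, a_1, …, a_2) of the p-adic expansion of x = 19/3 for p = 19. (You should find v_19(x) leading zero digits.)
(a_0, …, a_2) = (0, 13, 12)

v_19(19/3) = 1, so a_0 = ... = a_0 = 0. Factor out: x = 19^1 · u with u = 1/3 a unit in ℤ_19. Expand u iteratively via a_{v+i} = u_i mod 19, u_{i+1} = (u_i − a_{v+i})/19:
  u_0 = 1/3;  a_1 = 13;  u_1 = (u_0 − 13)/19 = -2/3
  u_1 = -2/3;  a_2 = 12;  u_2 = (u_1 − 12)/19 = -2/3
Digits: (0, 13, 12).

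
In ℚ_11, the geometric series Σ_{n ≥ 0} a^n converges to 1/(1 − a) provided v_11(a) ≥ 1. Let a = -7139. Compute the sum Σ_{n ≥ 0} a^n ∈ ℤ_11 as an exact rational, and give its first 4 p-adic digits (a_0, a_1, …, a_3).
Σ a^n = 1/(1 − a) = 1/7140;  first 4 digits = (1, 0, 7, 5)

v_11(a) = 2 ≥ 1, so the series converges in ℤ_11 to 1/(1 − a) = 1/(1 − (-7139)) = 1/7140. Expand this rational in ℤ_11: compute digits iteratively via d_i = x_i mod 11, x_{i+1} = (x_i − d_i)/11. The first 4 digits are (1, 0, 7, 5).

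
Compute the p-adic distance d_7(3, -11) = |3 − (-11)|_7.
d_7(3, -11) = 1/7

Step 1 — x − y = 3 − (-11) = 14. Step 2 — v_7(14) = 1 (factor: 14 = (7^1 · 2); the sign does not affect v_p). Step 3 — |x − y|_7 = 7^{-1} = 1/7.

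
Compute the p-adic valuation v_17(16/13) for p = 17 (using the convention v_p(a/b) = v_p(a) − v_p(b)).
v_17(16/13) = 0

Factor powers of 17 from the numerator and denominator of the reduced fraction: 16 = 17^0 · 16 and 13 = 17^0 · 13. Apply v_p(a/b) = v_p(a) − v_p(b): v_17(16/13) = 0 − 0 = 0.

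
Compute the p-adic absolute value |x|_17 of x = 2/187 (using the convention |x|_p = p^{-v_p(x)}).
|2/187|_17 = 17

Step 1 — compute v_17(x) by factoring powers of 17 out of the numerator and denominator: v_17(2/187) = -1. Step 2 — apply |x|_p = p^{-v_p(x)} = 17^{1} = 17.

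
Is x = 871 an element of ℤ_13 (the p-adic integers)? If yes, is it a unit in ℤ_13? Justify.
x ∈ ℤ_13 but not a unit; v_13(x) = 1 > 0

ℤ_13 = {x ∈ ℚ_13 : v_13(x) ≥ 0} and ℤ_13^× = {x ∈ ℤ_13 : v_13(x) = 0}. Here v_13(871) = v_13(num) − v_13(den) = 1; compare against these criteria.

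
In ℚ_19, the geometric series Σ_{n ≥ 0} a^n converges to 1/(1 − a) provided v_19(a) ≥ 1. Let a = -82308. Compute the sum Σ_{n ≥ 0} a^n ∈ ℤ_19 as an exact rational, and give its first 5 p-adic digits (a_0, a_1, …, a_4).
Σ a^n = 1/(1 − a) = 1/82309;  first 5 digits = (1, 0, 0, 7, 18)

v_19(a) = 3 ≥ 1, so the series converges in ℤ_19 to 1/(1 − a) = 1/(1 − (-82308)) = 1/82309. Expand this rational in ℤ_19: compute digits iteratively via d_i = x_i mod 19, x_{i+1} = (x_i − d_i)/19. The first 5 digits are (1, 0, 0, 7, 18).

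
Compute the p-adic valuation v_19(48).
v_19(48) = 0

v_19(n) is the largest exponent k such that 19^k divides n. Factor out: 48 = 19^0 · 48. (Sign doesn't affect v_p.) So v_19(48) = 0.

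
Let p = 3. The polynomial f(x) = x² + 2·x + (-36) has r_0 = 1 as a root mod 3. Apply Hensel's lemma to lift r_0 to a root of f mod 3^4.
r_3 = 61 (mod 81)

Hensel: r_{i+1} = r_i − f(r_i)·(f′(r_i))^{-1} mod 3^{i+2}, f′(x) = 2x + 2. Iterate:
  r_0 = 1 (mod 3)
  r_1 = 7 (mod 9)
  r_2 = 7 (mod 27)
  r_3 = 61 (mod 81)
Final: r = 61 satisfies f(r) ≡ 0 mod 3^4.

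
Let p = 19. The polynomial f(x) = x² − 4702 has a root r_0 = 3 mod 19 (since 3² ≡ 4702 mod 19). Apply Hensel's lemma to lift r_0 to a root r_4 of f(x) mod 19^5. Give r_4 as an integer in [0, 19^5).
r_4 = 2455164 (mod 2476099)

Hensel's recurrence: r_{i+1} = r_i − f(r_i)·(f′(r_i))^{-1} mod 19^{i+2}, with f′(x) = 2x. Iterate:
  r_0 = 3 (mod 19)
  r_1 = 3 (mod 361)
  r_2 = 6501 (mod 6859)
  r_3 = 109386 (mod 130321)
  r_4 = 2455164 (mod 2476099)
Final: r_4 = 2455164, and one checks f(r_4) ≡ 0 mod 19^5.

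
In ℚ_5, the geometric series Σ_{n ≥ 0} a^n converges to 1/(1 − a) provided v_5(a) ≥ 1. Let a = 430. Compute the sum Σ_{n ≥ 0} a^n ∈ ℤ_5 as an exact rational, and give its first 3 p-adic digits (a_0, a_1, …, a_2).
Σ a^n = 1/(1 − a) = -1/429;  first 3 digits = (1, 1, 3)

v_5(a) = 1 ≥ 1, so the series converges in ℤ_5 to 1/(1 − a) = 1/(1 − 430) = -1/429. Expand this rational in ℤ_5: compute digits iteratively via d_i = x_i mod 5, x_{i+1} = (x_i − d_i)/5. The first 3 digits are (1, 1, 3).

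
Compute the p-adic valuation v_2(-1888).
v_2(-1888) = 5

v_2(n) is the largest exponent k such that 2^k divides n. Factor out: -1888 = -2^5 · 59. (Sign doesn't affect v_p.) So v_2(-1888) = 5.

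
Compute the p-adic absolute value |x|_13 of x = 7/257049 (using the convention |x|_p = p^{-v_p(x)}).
|7/257049|_13 = 28561

Step 1 — compute v_13(x) by factoring powers of 13 out of the numerator and denominator: v_13(7/257049) = -4. Step 2 — apply |x|_p = p^{-v_p(x)} = 13^{4} = 28561.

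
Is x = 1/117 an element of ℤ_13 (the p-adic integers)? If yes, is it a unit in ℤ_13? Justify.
x ∉ ℤ_13 (v_13(x) = -1 < 0)

ℤ_13 = {x ∈ ℚ_13 : v_13(x) ≥ 0} and ℤ_13^× = {x ∈ ℤ_13 : v_13(x) = 0}. Here v_13(1/117) = v_13(num) − v_13(den) = -1; compare against these criteria.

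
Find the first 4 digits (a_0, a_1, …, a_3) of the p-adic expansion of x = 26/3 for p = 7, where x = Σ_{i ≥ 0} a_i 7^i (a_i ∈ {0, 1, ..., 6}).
(a_0, …, a_3) = (4, 3, 2, 2)

v_7(26/3) = 0 (numerator and denominator both coprime to 7), so x ∈ ℤ_7^×. Compute digits iteratively via a_i = x_i mod 7, x_{i+1} = (x_i − a_i)/7, with x_0 = x:
  x_0 = 26/3;  a_0 = 4;  x_1 = (x_0 − 4)/7 = 2/3
  x_1 = 2/3;  a_1 = 3;  x_2 = (x_1 − 3)/7 = -1/3
  x_2 = -1/3;  a_2 = 2;  x_3 = (x_2 − 2)/7 = -1/3
  x_3 = -1/3;  a_3 = 2;  x_4 = (x_3 − 2)/7 = -1/3
Digits: (4, 3, 2, 2).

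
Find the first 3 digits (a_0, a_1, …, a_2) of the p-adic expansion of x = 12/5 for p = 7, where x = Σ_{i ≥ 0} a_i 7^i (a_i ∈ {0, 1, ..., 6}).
(a_0, …, a_2) = (1, 3, 1)

v_7(12/5) = 0 (numerator and denominator both coprime to 7), so x ∈ ℤ_7^×. Compute digits iteratively via a_i = x_i mod 7, x_{i+1} = (x_i − a_i)/7, with x_0 = x:
  x_0 = 12/5;  a_0 = 1;  x_1 = (x_0 − 1)/7 = 1/5
  x_1 = 1/5;  a_1 = 3;  x_2 = (x_1 − 3)/7 = -2/5
  x_2 = -2/5;  a_2 = 1;  x_3 = (x_2 − 1)/7 = -1/5
Digits: (1, 3, 1).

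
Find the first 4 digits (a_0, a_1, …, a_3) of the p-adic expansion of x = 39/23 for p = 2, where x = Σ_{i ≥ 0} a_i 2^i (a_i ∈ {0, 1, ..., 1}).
(a_0, …, a_3) = (1, 0, 0, 0)

v_2(39/23) = 0 (numerator and denominator both coprime to 2), so x ∈ ℤ_2^×. Compute digits iteratively via a_i = x_i mod 2, x_{i+1} = (x_i − a_i)/2, with x_0 = x:
  x_0 = 39/23;  a_0 = 1;  x_1 = (x_0 − 1)/2 = 8/23
  x_1 = 8/23;  a_1 = 0;  x_2 = (x_1 − 0)/2 = 4/23
  x_2 = 4/23;  a_2 = 0;  x_3 = (x_2 − 0)/2 = 2/23
  x_3 = 2/23;  a_3 = 0;  x_4 = (x_3 − 0)/2 = 1/23
Digits: (1, 0, 0, 0).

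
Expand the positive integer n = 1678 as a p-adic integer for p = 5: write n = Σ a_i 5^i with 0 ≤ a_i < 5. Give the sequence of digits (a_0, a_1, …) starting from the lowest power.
(a_0, a_1, …) = (3, 0, 2, 3, 2)

Repeated division by 5 gives the digits low-to-high: 1678 = 3 + 2·5^2 + 3·5^3 + 2·5^4. Digit sequence: (3, 0, 2, 3, 2).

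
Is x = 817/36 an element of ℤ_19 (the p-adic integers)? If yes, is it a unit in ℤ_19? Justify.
x ∈ ℤ_19 but not a unit; v_19(x) = 1 > 0

ℤ_19 = {x ∈ ℚ_19 : v_19(x) ≥ 0} and ℤ_19^× = {x ∈ ℤ_19 : v_19(x) = 0}. Here v_19(817/36) = v_19(num) − v_19(den) = 1; compare against these criteria.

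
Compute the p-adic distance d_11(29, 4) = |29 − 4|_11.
d_11(29, 4) = 1

Step 1 — x − y = 29 − 4 = 25. Step 2 — v_11(25) = 0 (factor: 25 = (11^0 · 25); the sign does not affect v_p). Step 3 — |x − y|_11 = 11^{0} = 1.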